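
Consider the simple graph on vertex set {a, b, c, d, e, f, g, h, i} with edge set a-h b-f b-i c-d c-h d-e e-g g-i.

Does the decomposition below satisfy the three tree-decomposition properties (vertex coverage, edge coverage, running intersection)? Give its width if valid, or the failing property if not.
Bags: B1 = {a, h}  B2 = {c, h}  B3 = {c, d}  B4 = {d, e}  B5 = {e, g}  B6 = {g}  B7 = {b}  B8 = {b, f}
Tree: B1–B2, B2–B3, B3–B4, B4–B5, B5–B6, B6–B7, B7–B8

A tree decomposition must satisfy three properties: every vertex lies in some bag; for every edge, both endpoints lie together in some bag; and for every vertex, the bags containing it form a connected subtree. Here vertex i appears in no bag, so the decomposition is invalid.

No — vertex i appears in no bag.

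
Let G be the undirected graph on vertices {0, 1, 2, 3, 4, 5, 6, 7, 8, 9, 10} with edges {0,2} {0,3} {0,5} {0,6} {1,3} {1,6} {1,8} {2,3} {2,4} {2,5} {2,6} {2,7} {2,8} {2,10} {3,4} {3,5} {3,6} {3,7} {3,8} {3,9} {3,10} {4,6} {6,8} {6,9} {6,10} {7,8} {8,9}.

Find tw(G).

3

A width-3 tree decomposition is:
Bags: B1 = {0, 2, 3, 6}  B2 = {2, 3, 6, 10}  B3 = {2, 3, 4, 6}  B4 = {2, 3, 6, 8}  B5 = {2, 3, 7, 8}  B6 = {0, 2, 3, 5}  B7 = {1, 3, 6, 8}  B8 = {3, 6, 8, 9}
Tree: B1–B2, B2–B3, B1–B4, B4–B5, B1–B6, B4–B7, B4–B8
Each bag holds 4 vertices, so the decomposition has width 3, which upper-bounds the treewidth. For the lower bound, the 4 vertices {1, 3, 6, 8} are pairwise adjacent, and any tree decomposition puts a clique entirely inside one bag — forcing width ≥ 3. Therefore the treewidth is 3.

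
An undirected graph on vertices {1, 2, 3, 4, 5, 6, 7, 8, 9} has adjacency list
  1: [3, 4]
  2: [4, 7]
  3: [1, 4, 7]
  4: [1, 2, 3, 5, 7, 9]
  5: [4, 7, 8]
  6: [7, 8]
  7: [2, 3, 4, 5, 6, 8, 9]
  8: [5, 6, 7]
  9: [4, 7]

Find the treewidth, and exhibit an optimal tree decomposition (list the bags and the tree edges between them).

Each bag holds 3 vertices, so the decomposition has width 2, which upper-bounds the treewidth. On the other hand G contains the 3-clique {1, 3, 4}. A clique must lie in a single bag of any decomposition, so no decomposition can have width below 2. The upper and lower bounds meet at 2, so that is the treewidth.

Treewidth 2.
One such decomposition:
Bags: B1 = {2, 4, 7}  B2 = {3, 4, 7}  B3 = {1, 3, 4}  B4 = {4, 7, 9}  B5 = {4, 5, 7}  B6 = {5, 7, 8}  B7 = {6, 7, 8}
Tree: B1–B2, B2–B3, B1–B4, B2–B5, B5–B6, B6–B7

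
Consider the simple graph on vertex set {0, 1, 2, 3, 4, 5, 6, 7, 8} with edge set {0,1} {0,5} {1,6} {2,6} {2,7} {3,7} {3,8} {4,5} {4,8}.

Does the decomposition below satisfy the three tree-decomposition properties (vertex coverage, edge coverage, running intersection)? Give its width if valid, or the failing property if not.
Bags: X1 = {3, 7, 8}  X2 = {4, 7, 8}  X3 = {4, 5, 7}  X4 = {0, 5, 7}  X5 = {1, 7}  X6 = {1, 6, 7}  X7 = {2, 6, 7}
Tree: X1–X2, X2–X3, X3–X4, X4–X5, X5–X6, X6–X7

A tree decomposition must satisfy three properties: every vertex lies in some bag; for every edge, both endpoints lie together in some bag; and for every vertex, the bags containing it form a connected subtree. Here edge (0,1) lies in no bag, so the decomposition is invalid.

No — edge (0,1) lies in no bag.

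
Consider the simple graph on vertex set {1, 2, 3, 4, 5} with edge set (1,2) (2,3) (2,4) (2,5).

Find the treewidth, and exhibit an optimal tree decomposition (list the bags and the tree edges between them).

Each bag holds 2 vertices, so the decomposition has width 1, which upper-bounds the treewidth. G has an edge, so its treewidth is at least 1. Combining the bounds, tw(G) = 1.

Treewidth 1.
One optimal decomposition is:
Bags: B1 = {2, 5}  B2 = {2, 4}  B3 = {2, 3}  B4 = {1, 2}
Tree: B1–B2, B1–B3, B2–B4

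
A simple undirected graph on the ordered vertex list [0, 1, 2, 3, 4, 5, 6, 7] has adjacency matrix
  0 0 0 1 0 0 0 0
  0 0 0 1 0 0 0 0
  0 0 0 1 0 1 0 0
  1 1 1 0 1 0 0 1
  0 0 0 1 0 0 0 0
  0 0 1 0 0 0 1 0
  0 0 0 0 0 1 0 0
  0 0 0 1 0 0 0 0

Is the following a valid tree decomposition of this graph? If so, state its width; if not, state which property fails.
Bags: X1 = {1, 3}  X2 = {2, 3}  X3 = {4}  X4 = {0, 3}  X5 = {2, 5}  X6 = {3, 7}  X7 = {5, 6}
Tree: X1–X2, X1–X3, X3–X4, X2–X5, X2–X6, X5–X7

A tree decomposition must satisfy three properties: every vertex lies in some bag; for every edge, both endpoints lie together in some bag; and for every vertex, the bags containing it form a connected subtree. Here edge (3,4) lies in no bag, so the decomposition is invalid.

No — edge (3,4) lies in no bag.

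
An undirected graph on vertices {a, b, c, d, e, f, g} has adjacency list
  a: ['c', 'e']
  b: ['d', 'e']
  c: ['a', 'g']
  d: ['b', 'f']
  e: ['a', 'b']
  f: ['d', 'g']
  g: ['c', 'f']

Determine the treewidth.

2

A width-2 tree decomposition is:
Bags: B1 = {c, f, g}  B2 = {a, c, f}  B3 = {a, e, f}  B4 = {b, e, f}  B5 = {b, d, f}
Tree: B1–B2, B2–B3, B3–B4, B4–B5
Each bag holds 3 vertices, so the decomposition has width 2, which upper-bounds the treewidth. The edges f–g–c–a–e–b–d–f form a cycle, so G is not a tree and its treewidth is at least 2. Therefore the treewidth is 2.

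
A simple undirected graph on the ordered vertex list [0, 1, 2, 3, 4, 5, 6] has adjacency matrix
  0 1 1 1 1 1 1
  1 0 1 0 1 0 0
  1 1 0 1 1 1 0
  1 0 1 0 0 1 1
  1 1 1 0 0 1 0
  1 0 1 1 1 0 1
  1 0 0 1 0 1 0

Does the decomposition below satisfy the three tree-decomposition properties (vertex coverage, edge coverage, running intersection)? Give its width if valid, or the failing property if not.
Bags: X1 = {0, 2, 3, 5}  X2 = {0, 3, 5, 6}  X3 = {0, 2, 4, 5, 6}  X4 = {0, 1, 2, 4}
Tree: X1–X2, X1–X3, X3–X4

No — bags containing vertex 6 are not connected in the tree.

A tree decomposition must satisfy three properties: every vertex lies in some bag; for every edge, both endpoints lie together in some bag; and for every vertex, the bags containing it form a connected subtree. Here bags containing vertex 6 are not connected in the tree, so the decomposition is invalid.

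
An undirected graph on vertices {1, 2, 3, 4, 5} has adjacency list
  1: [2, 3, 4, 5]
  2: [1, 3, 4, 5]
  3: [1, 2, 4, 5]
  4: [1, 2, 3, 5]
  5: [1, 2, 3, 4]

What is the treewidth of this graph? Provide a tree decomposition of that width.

Treewidth 4.
One optimal decomposition is:
Bags: B1 = {1, 2, 3, 4, 5}
Tree: (single bag)

A single bag containing all 5 vertices is trivially a valid decomposition of width 4. Conversely, {1, 2, 3, 4, 5} is a clique of size 5, and the vertices of any clique must share a bag in every tree decomposition; so some bag has ≥ 5 vertices and tw(G) ≥ 4. The upper and lower bounds meet at 4, so that is the treewidth.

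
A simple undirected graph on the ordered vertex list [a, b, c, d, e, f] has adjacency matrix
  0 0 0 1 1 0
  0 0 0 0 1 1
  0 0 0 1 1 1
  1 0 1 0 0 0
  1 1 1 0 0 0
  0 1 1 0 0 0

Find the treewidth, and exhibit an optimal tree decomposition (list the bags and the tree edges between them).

Each bag holds 3 vertices, so the decomposition has width 2, which upper-bounds the treewidth. Since d–a–e–c–d is a cycle in G, G is not acyclic. Forests are exactly the graphs of treewidth ≤ 1, so tw(G) ≥ 2. Therefore the treewidth is 2.

Treewidth 2.
One optimal decomposition is:
Bags: B1 = {a, c, d}  B2 = {a, c, e}  B3 = {c, e, f}  B4 = {b, e, f}
Tree: B1–B2, B2–B3, B3–B4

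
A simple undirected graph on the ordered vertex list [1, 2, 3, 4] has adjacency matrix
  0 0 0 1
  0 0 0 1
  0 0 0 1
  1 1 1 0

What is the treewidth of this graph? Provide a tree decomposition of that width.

Treewidth 1.
Bags: B1 = {2, 4}  B2 = {1, 4}  B3 = {3, 4}
Tree: B1–B2, B1–B3

Every bag has size at most 2, so the width is 2 − 1 = 1 and tw(G) ≤ 1. Since G has at least one edge (e.g. 2–4), it is not an edgeless graph, so tw(G) ≥ 1. Therefore the treewidth is 1.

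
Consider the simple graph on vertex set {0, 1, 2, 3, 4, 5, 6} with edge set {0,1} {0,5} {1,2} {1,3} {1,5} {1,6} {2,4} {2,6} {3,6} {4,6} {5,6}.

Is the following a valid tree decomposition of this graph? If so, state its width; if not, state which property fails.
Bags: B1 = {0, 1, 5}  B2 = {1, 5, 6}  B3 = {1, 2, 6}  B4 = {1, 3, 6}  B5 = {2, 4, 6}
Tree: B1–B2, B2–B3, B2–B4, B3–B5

Yes; width 2.

Every vertex of G appears in some bag (union = {0, 1, 2, 3, 4, 5, 6}); every edge is covered by a bag; and for each vertex v the set of bags containing v is connected in the bag tree. The decomposition is therefore valid. The largest bag has 3 vertices, so the width is 2.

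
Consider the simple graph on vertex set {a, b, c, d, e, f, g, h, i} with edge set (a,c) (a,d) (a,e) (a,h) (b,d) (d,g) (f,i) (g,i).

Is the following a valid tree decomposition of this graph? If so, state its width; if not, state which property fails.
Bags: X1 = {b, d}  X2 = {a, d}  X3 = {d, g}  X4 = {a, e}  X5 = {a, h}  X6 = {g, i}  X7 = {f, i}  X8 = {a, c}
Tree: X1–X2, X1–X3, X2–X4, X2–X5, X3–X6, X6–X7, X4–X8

Yes; width 1.

Checking the three conditions: (i) the bags cover all of {a, b, c, d, e, f, g, h, i}; (ii) for each edge, some bag contains both endpoints; (iii) the bags containing any fixed vertex form a subtree. All hold, so the decomposition is valid with width 2 − 1 = 1.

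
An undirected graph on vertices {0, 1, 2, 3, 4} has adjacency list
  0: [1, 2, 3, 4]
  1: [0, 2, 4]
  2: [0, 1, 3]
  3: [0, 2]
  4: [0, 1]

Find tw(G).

2

A width-2 tree decomposition is:
Bags: B1 = {0, 2, 3}  B2 = {0, 1, 2}  B3 = {0, 1, 4}
Tree: B1–B2, B2–B3
The largest bag has 3 vertices, giving width 2; this decomposition certifies tw(G) ≤ 2. For the lower bound, the 3 vertices {0, 1, 2} are pairwise adjacent, and any tree decomposition puts a clique entirely inside one bag — forcing width ≥ 2. Combining the bounds, tw(G) = 2.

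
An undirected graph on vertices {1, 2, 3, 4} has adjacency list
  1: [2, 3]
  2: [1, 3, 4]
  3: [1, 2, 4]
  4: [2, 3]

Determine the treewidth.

2

A width-2 tree decomposition is:
Bags: B1 = {2, 3, 4}  B2 = {1, 2, 3}
Tree: B1–B2
The largest bag has 3 vertices, giving width 2; this decomposition certifies tw(G) ≤ 2. On the other hand G contains the 3-clique {1, 2, 3}. A clique must lie in a single bag of any decomposition, so no decomposition can have width below 2. Therefore the treewidth is 2.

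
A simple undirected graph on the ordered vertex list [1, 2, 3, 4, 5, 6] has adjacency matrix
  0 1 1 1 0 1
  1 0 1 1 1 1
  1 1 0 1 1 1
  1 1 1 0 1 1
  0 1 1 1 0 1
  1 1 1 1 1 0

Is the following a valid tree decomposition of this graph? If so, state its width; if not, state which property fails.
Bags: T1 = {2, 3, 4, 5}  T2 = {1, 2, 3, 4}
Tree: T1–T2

A tree decomposition must satisfy three properties: every vertex lies in some bag; for every edge, both endpoints lie together in some bag; and for every vertex, the bags containing it form a connected subtree. Here vertex 6 appears in no bag, so the decomposition is invalid.

No — vertex 6 appears in no bag.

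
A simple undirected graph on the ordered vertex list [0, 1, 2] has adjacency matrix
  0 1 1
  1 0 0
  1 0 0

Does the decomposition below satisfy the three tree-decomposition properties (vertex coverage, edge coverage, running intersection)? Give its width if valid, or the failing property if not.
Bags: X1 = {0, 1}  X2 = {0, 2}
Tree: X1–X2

Yes; width 1.

Every vertex of G appears in some bag (union = {0, 1, 2}); every edge is covered by a bag; and for each vertex v the set of bags containing v is connected in the bag tree. The decomposition is therefore valid. The largest bag has 2 vertices, so the width is 1.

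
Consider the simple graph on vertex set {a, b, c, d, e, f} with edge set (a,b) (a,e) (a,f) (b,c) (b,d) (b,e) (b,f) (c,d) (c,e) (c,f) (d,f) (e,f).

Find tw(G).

A width-3 tree decomposition is:
Bags: B1 = {b, c, e, f}  B2 = {a, b, e, f}  B3 = {b, c, d, f}
Tree: B1–B2, B1–B3
Each bag holds 4 vertices, so the decomposition has width 3, which upper-bounds the treewidth. For the lower bound, the 4 vertices {b, c, d, f} are pairwise adjacent, and any tree decomposition puts a clique entirely inside one bag — forcing width ≥ 3. Therefore the treewidth is 3.

3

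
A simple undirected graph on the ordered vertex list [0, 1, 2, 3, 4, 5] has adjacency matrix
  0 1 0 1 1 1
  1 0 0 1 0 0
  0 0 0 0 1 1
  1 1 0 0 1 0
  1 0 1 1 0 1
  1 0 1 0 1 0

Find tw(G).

2

A width-2 tree decomposition is:
Bags: B1 = {0, 3, 4}  B2 = {0, 4, 5}  B3 = {2, 4, 5}  B4 = {0, 1, 3}
Tree: B1–B2, B2–B3, B1–B4
The largest bag has 3 vertices, giving width 2; this decomposition certifies tw(G) ≤ 2. Conversely, {0, 1, 3} is a clique of size 3, and the vertices of any clique must share a bag in every tree decomposition; so some bag has ≥ 3 vertices and tw(G) ≥ 2. Hence tw(G) = 2 exactly.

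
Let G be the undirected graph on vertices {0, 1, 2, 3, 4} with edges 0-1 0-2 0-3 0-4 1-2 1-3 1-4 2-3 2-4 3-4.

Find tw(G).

4

A width-4 tree decomposition is:
Bags: B1 = {0, 1, 2, 3, 4}
Tree: (single bag)
A single bag containing all 5 vertices is trivially a valid decomposition of width 4. For the lower bound, the 5 vertices {0, 1, 2, 3, 4} are pairwise adjacent, and any tree decomposition puts a clique entirely inside one bag — forcing width ≥ 4. Therefore the treewidth is 4.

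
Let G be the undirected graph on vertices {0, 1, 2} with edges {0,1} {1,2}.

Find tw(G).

1

A width-1 tree decomposition is:
Bags: B1 = {1, 2}  B2 = {0, 1}
Tree: B1–B2
The largest bag has 2 vertices, giving width 1; this decomposition certifies tw(G) ≤ 1. Since G has at least one edge (e.g. 1–2), it is not an edgeless graph, so tw(G) ≥ 1. Combining the bounds, tw(G) = 1.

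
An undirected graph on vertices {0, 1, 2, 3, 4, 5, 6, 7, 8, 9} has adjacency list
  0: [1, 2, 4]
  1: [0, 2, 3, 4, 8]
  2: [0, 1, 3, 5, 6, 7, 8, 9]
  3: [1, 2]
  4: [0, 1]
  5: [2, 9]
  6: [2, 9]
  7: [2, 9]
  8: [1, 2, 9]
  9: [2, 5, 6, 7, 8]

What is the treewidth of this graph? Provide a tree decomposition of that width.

Each bag holds 3 vertices, so the decomposition has width 2, which upper-bounds the treewidth. On the other hand G contains the 3-clique {0, 1, 2}. A clique must lie in a single bag of any decomposition, so no decomposition can have width below 2. Combining the bounds, tw(G) = 2.

Treewidth 2.
Bags: B1 = {0, 1, 4}  B2 = {0, 1, 2}  B3 = {1, 2, 8}  B4 = {2, 8, 9}  B5 = {2, 5, 9}  B6 = {2, 6, 9}  B7 = {1, 2, 3}  B8 = {2, 7, 9}
Tree: B1–B2, B2–B3, B3–B4, B4–B5, B4–B6, B3–B7, B4–B8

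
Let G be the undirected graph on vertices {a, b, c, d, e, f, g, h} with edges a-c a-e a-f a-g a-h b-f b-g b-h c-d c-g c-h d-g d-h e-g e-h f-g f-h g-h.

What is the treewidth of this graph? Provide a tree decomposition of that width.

Treewidth 3.
One such decomposition:
Bags: B1 = {a, f, g, h}  B2 = {a, e, g, h}  B3 = {a, c, g, h}  B4 = {b, f, g, h}  B5 = {c, d, g, h}
Tree: B1–B2, B1–B3, B1–B4, B3–B5

Each bag holds 4 vertices, so the decomposition has width 3, which upper-bounds the treewidth. Conversely, {c, d, g, h} is a clique of size 4, and the vertices of any clique must share a bag in every tree decomposition; so some bag has ≥ 4 vertices and tw(G) ≥ 3. The upper and lower bounds meet at 3, so that is the treewidth.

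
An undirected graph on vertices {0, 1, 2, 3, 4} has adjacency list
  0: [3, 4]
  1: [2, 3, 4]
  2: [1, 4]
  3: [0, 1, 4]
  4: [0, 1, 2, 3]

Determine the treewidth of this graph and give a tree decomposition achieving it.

Treewidth 2.
One such decomposition:
Bags: B1 = {1, 3, 4}  B2 = {0, 3, 4}  B3 = {1, 2, 4}
Tree: B1–B2, B1–B3

Each bag holds 3 vertices, so the decomposition has width 2, which upper-bounds the treewidth. Conversely, {0, 3, 4} is a clique of size 3, and the vertices of any clique must share a bag in every tree decomposition; so some bag has ≥ 3 vertices and tw(G) ≥ 2. Hence tw(G) = 2 exactly.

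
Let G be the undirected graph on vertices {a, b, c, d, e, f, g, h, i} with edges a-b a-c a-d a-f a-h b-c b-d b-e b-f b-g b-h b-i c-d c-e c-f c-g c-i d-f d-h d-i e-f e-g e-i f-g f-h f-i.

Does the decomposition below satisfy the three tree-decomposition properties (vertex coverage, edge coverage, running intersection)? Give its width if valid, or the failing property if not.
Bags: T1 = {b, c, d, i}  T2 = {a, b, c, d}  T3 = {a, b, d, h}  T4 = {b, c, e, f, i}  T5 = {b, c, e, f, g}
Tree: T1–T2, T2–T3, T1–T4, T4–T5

No — edge (f,d) lies in no bag.

A tree decomposition must satisfy three properties: every vertex lies in some bag; for every edge, both endpoints lie together in some bag; and for every vertex, the bags containing it form a connected subtree. Here edge (f,d) lies in no bag, so the decomposition is invalid.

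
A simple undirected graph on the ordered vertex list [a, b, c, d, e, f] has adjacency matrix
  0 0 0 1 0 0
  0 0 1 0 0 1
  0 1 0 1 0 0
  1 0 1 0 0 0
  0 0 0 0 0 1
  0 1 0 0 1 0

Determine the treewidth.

1

A width-1 tree decomposition is:
Bags: B1 = {c, d}  B2 = {b, c}  B3 = {b, f}  B4 = {a, d}  B5 = {e, f}
Tree: B1–B2, B2–B3, B1–B4, B3–B5
Every bag has size at most 2, so the width is 2 − 1 = 1 and tw(G) ≤ 1. Any graph with an edge has treewidth ≥ 1, and G has the edge c–d. Hence tw(G) = 1 exactly.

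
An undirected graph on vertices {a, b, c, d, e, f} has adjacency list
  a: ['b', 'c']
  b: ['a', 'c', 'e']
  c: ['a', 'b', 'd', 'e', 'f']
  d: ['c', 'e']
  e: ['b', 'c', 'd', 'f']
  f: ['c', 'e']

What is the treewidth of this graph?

A width-2 tree decomposition is:
Bags: B1 = {a, b, c}  B2 = {b, c, e}  B3 = {c, e, f}  B4 = {c, d, e}
Tree: B1–B2, B2–B3, B2–B4
The largest bag has 3 vertices, giving width 2; this decomposition certifies tw(G) ≤ 2. For the lower bound, the 3 vertices {c, d, e} are pairwise adjacent, and any tree decomposition puts a clique entirely inside one bag — forcing width ≥ 2. Combining the bounds, tw(G) = 2.

2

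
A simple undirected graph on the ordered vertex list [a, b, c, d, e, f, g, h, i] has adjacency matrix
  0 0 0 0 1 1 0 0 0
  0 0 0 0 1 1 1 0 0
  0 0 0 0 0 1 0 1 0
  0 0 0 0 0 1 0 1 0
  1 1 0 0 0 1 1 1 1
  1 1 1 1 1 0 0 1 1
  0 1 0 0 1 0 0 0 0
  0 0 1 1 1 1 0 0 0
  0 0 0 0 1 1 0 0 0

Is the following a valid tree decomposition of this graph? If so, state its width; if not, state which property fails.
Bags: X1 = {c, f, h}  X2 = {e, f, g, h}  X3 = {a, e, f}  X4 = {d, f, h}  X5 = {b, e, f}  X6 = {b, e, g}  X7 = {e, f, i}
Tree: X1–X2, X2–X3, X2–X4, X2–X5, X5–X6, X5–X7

No — bags containing vertex g are not connected in the tree.

A tree decomposition must satisfy three properties: every vertex lies in some bag; for every edge, both endpoints lie together in some bag; and for every vertex, the bags containing it form a connected subtree. Here bags containing vertex g are not connected in the tree, so the decomposition is invalid.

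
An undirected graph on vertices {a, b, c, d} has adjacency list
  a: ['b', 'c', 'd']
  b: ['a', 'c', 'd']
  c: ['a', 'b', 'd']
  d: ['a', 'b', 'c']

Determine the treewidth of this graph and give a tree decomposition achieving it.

With just one bag of size 4, the width is 4 − 1 = 3, so tw(G) ≤ 3. For the lower bound, the 4 vertices {a, b, c, d} are pairwise adjacent, and any tree decomposition puts a clique entirely inside one bag — forcing width ≥ 3. The upper and lower bounds meet at 3, so that is the treewidth.

Treewidth 3.
One optimal decomposition is:
Bags: B1 = {a, b, c, d}
Tree: (single bag)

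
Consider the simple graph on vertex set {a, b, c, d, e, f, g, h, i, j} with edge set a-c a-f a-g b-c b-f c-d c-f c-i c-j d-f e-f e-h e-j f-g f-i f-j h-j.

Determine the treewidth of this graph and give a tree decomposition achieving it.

Treewidth 2.
Bags: B1 = {a, c, f}  B2 = {c, f, j}  B3 = {e, f, j}  B4 = {c, d, f}  B5 = {b, c, f}  B6 = {e, h, j}  B7 = {a, f, g}  B8 = {c, f, i}
Tree: B1–B2, B2–B3, B1–B4, B2–B5, B3–B6, B1–B7, B4–B8

Every bag has size at most 3, so the width is 3 − 1 = 2 and tw(G) ≤ 2. On the other hand G contains the 3-clique {e, h, j}. A clique must lie in a single bag of any decomposition, so no decomposition can have width below 2. Hence tw(G) = 2 exactly.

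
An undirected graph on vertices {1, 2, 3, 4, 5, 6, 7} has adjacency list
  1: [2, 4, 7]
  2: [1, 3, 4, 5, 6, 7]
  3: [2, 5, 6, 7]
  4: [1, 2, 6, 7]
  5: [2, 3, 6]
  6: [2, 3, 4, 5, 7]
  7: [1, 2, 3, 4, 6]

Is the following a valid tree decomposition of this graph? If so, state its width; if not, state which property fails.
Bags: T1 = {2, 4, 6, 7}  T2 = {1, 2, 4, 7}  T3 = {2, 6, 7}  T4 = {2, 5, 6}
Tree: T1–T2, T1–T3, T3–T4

A tree decomposition must satisfy three properties: every vertex lies in some bag; for every edge, both endpoints lie together in some bag; and for every vertex, the bags containing it form a connected subtree. Here vertex 3 appears in no bag, so the decomposition is invalid.

No — vertex 3 appears in no bag.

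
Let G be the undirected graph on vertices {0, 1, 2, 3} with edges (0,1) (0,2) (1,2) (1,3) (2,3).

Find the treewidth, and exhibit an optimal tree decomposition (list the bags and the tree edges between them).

Every bag has size at most 3, so the width is 3 − 1 = 2 and tw(G) ≤ 2. For the lower bound, the 3 vertices {0, 1, 2} are pairwise adjacent, and any tree decomposition puts a clique entirely inside one bag — forcing width ≥ 2. Therefore the treewidth is 2.

Treewidth 2.
One optimal decomposition is:
Bags: B1 = {1, 2, 3}  B2 = {0, 1, 2}
Tree: B1–B2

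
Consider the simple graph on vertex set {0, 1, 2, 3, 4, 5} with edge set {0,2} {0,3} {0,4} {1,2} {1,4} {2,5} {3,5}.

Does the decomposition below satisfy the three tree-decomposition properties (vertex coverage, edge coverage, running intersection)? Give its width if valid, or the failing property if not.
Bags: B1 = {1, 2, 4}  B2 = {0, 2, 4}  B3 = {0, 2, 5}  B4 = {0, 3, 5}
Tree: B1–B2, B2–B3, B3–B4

Checking the three conditions: (i) the bags cover all of {0, 1, 2, 3, 4, 5}; (ii) for each edge, some bag contains both endpoints; (iii) the bags containing any fixed vertex form a subtree. All hold, so the decomposition is valid with width 3 − 1 = 2.

Yes; width 2.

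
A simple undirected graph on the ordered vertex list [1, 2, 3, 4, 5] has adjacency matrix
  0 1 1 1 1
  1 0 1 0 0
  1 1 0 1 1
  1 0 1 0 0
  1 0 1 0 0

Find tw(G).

A width-2 tree decomposition is:
Bags: B1 = {1, 3, 5}  B2 = {1, 2, 3}  B3 = {1, 3, 4}
Tree: B1–B2, B2–B3
Each bag holds 3 vertices, so the decomposition has width 2, which upper-bounds the treewidth. For the lower bound, the 3 vertices {1, 2, 3} are pairwise adjacent, and any tree decomposition puts a clique entirely inside one bag — forcing width ≥ 2. The upper and lower bounds meet at 2, so that is the treewidth.

2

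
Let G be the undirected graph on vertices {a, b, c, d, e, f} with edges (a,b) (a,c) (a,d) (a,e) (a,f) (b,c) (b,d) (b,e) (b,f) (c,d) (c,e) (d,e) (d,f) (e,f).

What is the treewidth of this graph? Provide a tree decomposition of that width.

Treewidth 4.
One such decomposition:
Bags: B1 = {a, b, d, e, f}  B2 = {a, b, c, d, e}
Tree: B1–B2

Every bag has size at most 5, so the width is 5 − 1 = 4 and tw(G) ≤ 4. For the lower bound, the 5 vertices {a, b, c, d, e} are pairwise adjacent, and any tree decomposition puts a clique entirely inside one bag — forcing width ≥ 4. Therefore the treewidth is 4.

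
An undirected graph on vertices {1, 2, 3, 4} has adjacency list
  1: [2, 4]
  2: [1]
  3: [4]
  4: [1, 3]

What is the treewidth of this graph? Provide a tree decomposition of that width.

Treewidth 1.
One optimal decomposition is:
Bags: B1 = {1, 2}  B2 = {1, 4}  B3 = {3, 4}
Tree: B1–B2, B2–B3

Every bag has size at most 2, so the width is 2 − 1 = 1 and tw(G) ≤ 1. Since G has at least one edge (e.g. 2–1), it is not an edgeless graph, so tw(G) ≥ 1. Combining the bounds, tw(G) = 1.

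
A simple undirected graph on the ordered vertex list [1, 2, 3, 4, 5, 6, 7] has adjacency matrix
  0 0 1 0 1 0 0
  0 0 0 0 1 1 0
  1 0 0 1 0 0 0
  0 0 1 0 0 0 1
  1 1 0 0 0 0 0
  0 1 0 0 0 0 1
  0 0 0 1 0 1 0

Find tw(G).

A width-2 tree decomposition is:
Bags: B1 = {1, 3, 4}  B2 = {1, 4, 7}  B3 = {1, 6, 7}  B4 = {1, 2, 6}  B5 = {1, 2, 5}
Tree: B1–B2, B2–B3, B3–B4, B4–B5
Every bag has size at most 3, so the width is 3 − 1 = 2 and tw(G) ≤ 2. For the lower bound, G contains the cycle 1–3–4–7–6–2–5–1, so G is not a forest; only forests have treewidth ≤ 1, hence tw(G) ≥ 2. Therefore the treewidth is 2.

2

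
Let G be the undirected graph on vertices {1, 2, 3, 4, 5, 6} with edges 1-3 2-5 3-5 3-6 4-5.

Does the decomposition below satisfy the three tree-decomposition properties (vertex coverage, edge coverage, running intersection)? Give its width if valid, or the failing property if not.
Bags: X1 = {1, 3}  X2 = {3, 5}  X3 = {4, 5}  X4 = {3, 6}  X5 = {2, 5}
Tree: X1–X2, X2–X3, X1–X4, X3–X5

Yes; width 1.

Every vertex of G appears in some bag (union = {1, 2, 3, 4, 5, 6}); every edge is covered by a bag; and for each vertex v the set of bags containing v is connected in the bag tree. The decomposition is therefore valid. The largest bag has 2 vertices, so the width is 1.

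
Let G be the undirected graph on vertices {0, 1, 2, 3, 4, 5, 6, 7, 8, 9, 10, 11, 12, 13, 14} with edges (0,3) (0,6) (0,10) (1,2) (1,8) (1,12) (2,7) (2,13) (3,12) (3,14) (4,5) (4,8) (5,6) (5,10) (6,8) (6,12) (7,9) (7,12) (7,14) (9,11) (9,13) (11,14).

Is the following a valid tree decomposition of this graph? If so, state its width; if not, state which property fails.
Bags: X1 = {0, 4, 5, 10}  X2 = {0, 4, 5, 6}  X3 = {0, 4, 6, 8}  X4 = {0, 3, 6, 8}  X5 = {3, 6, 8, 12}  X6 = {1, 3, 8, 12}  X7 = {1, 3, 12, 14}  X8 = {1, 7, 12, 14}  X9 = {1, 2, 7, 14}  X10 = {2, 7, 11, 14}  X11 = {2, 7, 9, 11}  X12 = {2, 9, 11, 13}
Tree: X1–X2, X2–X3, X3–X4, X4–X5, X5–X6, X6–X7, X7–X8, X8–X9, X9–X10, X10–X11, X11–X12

Yes; width 3.

Every vertex of G appears in some bag (union = {0, 1, 2, 3, 4, 5, 6, 7, 8, 9, 10, 11, 12, 13, 14}); every edge is covered by a bag; and for each vertex v the set of bags containing v is connected in the bag tree. The decomposition is therefore valid. The largest bag has 4 vertices, so the width is 3.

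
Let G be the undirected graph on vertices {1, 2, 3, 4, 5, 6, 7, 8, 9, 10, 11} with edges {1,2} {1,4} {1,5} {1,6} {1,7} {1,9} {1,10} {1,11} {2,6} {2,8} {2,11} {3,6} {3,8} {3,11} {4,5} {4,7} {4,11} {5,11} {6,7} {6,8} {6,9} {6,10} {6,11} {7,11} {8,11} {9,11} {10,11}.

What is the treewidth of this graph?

A width-3 tree decomposition is:
Bags: B1 = {1, 6, 9, 11}  B2 = {1, 6, 10, 11}  B3 = {1, 6, 7, 11}  B4 = {1, 4, 7, 11}  B5 = {1, 2, 6, 11}  B6 = {2, 6, 8, 11}  B7 = {3, 6, 8, 11}  B8 = {1, 4, 5, 11}
Tree: B1–B2, B2–B3, B3–B4, B2–B5, B5–B6, B6–B7, B4–B8
Every bag has size at most 4, so the width is 4 − 1 = 3 and tw(G) ≤ 3. Conversely, {2, 6, 8, 11} is a clique of size 4, and the vertices of any clique must share a bag in every tree decomposition; so some bag has ≥ 4 vertices and tw(G) ≥ 3. Therefore the treewidth is 3.

3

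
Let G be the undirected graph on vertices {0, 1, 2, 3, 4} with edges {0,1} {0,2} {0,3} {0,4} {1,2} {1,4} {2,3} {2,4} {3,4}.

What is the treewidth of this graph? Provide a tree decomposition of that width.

Treewidth 3.
One such decomposition:
Bags: B1 = {0, 1, 2, 4}  B2 = {0, 2, 3, 4}
Tree: B1–B2

Every bag has size at most 4, so the width is 4 − 1 = 3 and tw(G) ≤ 3. On the other hand G contains the 4-clique {0, 1, 2, 4}. A clique must lie in a single bag of any decomposition, so no decomposition can have width below 3. Hence tw(G) = 3 exactly.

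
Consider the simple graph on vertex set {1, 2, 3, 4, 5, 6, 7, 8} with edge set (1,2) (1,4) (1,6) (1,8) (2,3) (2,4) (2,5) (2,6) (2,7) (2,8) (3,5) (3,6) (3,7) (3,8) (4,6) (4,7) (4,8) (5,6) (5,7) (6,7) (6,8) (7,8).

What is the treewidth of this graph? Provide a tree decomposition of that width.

Treewidth 4.
One such decomposition:
Bags: B1 = {2, 3, 5, 6, 7}  B2 = {2, 3, 6, 7, 8}  B3 = {2, 4, 6, 7, 8}  B4 = {1, 2, 4, 6, 8}
Tree: B1–B2, B2–B3, B3–B4

The largest bag has 5 vertices, giving width 4; this decomposition certifies tw(G) ≤ 4. For the lower bound, the 5 vertices {1, 2, 4, 6, 8} are pairwise adjacent, and any tree decomposition puts a clique entirely inside one bag — forcing width ≥ 4. Hence tw(G) = 4 exactly.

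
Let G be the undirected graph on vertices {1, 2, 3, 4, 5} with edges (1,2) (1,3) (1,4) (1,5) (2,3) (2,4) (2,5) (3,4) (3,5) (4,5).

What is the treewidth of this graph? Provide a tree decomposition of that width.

Treewidth 4.
One optimal decomposition is:
Bags: B1 = {1, 2, 3, 4, 5}
Tree: (single bag)

A single bag containing all 5 vertices is trivially a valid decomposition of width 4. Conversely, {1, 2, 3, 4, 5} is a clique of size 5, and the vertices of any clique must share a bag in every tree decomposition; so some bag has ≥ 5 vertices and tw(G) ≥ 4. Therefore the treewidth is 4.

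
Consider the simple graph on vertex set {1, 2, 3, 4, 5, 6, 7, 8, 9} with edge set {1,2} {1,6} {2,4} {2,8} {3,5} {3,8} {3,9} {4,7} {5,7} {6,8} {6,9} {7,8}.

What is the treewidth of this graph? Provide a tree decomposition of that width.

The largest bag has 4 vertices, giving width 3; this decomposition certifies tw(G) ≤ 3. For the lower bound: the 4 vertex sets {3,5,9}, {6}, {8}, {1,2,4,7} are disjoint, each induces a connected subgraph, and every pair is joined by at least one edge of G. Contracting each set to a single vertex therefore yields K_{4} as a minor, and since treewidth is minor-monotone, tw(G) ≥ tw(K_{4}) = 3. Therefore the treewidth is 3.

Treewidth 3.
One optimal decomposition is:
Bags: B1 = {3, 5, 6, 9}  B2 = {3, 5, 6, 8}  B3 = {5, 6, 7, 8}  B4 = {1, 6, 7, 8}  B5 = {1, 2, 7, 8}  B6 = {1, 2, 4, 7}
Tree: B1–B2, B2–B3, B3–B4, B4–B5, B5–B6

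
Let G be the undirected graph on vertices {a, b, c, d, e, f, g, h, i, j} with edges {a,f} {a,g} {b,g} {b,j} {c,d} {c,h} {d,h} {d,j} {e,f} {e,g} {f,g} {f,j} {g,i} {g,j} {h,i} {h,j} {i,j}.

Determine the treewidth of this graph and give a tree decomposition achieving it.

Treewidth 2.
One such decomposition:
Bags: B1 = {g, i, j}  B2 = {h, i, j}  B3 = {b, g, j}  B4 = {f, g, j}  B5 = {d, h, j}  B6 = {c, d, h}  B7 = {a, f, g}  B8 = {e, f, g}
Tree: B1–B2, B1–B3, B3–B4, B2–B5, B5–B6, B4–B7, B7–B8

Each bag holds 3 vertices, so the decomposition has width 2, which upper-bounds the treewidth. On the other hand G contains the 3-clique {d, h, j}. A clique must lie in a single bag of any decomposition, so no decomposition can have width below 2. The upper and lower bounds meet at 2, so that is the treewidth.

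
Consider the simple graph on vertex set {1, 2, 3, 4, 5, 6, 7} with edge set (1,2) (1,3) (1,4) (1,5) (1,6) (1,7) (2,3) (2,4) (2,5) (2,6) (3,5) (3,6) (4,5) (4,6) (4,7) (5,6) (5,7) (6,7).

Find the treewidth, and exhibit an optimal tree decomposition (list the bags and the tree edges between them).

Treewidth 4.
One optimal decomposition is:
Bags: B1 = {1, 2, 4, 5, 6}  B2 = {1, 2, 3, 5, 6}  B3 = {1, 4, 5, 6, 7}
Tree: B1–B2, B1–B3

Every bag has size at most 5, so the width is 5 − 1 = 4 and tw(G) ≤ 4. Conversely, {1, 2, 3, 5, 6} is a clique of size 5, and the vertices of any clique must share a bag in every tree decomposition; so some bag has ≥ 5 vertices and tw(G) ≥ 4. Therefore the treewidth is 4.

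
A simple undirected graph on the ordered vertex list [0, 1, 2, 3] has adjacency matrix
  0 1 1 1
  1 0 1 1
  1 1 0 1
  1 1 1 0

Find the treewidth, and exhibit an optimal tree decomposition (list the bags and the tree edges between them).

Treewidth 3.
Bags: B1 = {0, 1, 2, 3}
Tree: (single bag)

A single bag containing all 4 vertices is trivially a valid decomposition of width 3. For the lower bound, the 4 vertices {0, 1, 2, 3} are pairwise adjacent, and any tree decomposition puts a clique entirely inside one bag — forcing width ≥ 3. The upper and lower bounds meet at 3, so that is the treewidth.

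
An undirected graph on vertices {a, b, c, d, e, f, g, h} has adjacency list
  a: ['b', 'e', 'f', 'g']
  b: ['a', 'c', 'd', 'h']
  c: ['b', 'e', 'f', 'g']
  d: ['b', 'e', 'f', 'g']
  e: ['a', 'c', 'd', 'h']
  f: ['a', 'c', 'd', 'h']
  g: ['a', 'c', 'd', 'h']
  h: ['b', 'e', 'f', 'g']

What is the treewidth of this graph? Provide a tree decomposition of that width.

Treewidth 4.
One optimal decomposition is:
Bags: B1 = {b, c, e, f, g}  B2 = {a, b, e, f, g}  B3 = {b, d, e, f, g}  B4 = {b, e, f, g, h}
Tree: B1–B2, B2–B3, B3–B4

The largest bag has 5 vertices, giving width 4; this decomposition certifies tw(G) ≤ 4. For the lower bound: the 5 vertex sets {c,g}, {a,e}, {b,d}, {f}, {h} are disjoint, each induces a connected subgraph, and every pair is joined by at least one edge of G. Contracting each set to a single vertex therefore yields K_{5} as a minor, and since treewidth is minor-monotone, tw(G) ≥ tw(K_{5}) = 4. Therefore the treewidth is 4.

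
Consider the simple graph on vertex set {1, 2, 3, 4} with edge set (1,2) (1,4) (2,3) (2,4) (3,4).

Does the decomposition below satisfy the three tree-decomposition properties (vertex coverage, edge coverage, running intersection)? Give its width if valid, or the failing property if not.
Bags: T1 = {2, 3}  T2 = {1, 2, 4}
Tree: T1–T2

No — edge (4,3) lies in no bag.

A tree decomposition must satisfy three properties: every vertex lies in some bag; for every edge, both endpoints lie together in some bag; and for every vertex, the bags containing it form a connected subtree. Here edge (4,3) lies in no bag, so the decomposition is invalid.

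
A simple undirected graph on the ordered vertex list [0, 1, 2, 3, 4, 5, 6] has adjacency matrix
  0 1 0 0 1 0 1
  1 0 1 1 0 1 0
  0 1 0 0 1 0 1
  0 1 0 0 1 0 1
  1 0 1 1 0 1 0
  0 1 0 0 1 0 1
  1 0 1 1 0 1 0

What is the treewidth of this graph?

A width-3 tree decomposition is:
Bags: B1 = {1, 3, 4, 6}  B2 = {1, 4, 5, 6}  B3 = {1, 2, 4, 6}  B4 = {0, 1, 4, 6}
Tree: B1–B2, B2–B3, B3–B4
Each bag holds 4 vertices, so the decomposition has width 3, which upper-bounds the treewidth. For the lower bound: the 4 vertex sets {1,3}, {4,5}, {6}, {2} are disjoint, each induces a connected subgraph, and every pair is joined by at least one edge of G. Contracting each set to a single vertex therefore yields K_{4} as a minor, and since treewidth is minor-monotone, tw(G) ≥ tw(K_{4}) = 3. Combining the bounds, tw(G) = 3.

3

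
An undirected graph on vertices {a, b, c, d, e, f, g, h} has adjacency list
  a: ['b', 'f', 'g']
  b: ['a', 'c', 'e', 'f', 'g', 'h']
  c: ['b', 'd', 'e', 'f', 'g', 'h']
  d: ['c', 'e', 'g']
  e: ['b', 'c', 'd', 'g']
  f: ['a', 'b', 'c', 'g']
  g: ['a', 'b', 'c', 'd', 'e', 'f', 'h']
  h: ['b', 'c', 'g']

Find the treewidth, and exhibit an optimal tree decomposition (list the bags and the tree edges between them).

Every bag has size at most 4, so the width is 4 − 1 = 3 and tw(G) ≤ 3. Conversely, {c, d, e, g} is a clique of size 4, and the vertices of any clique must share a bag in every tree decomposition; so some bag has ≥ 4 vertices and tw(G) ≥ 3. Hence tw(G) = 3 exactly.

Treewidth 3.
Bags: B1 = {b, c, g, h}  B2 = {b, c, f, g}  B3 = {b, c, e, g}  B4 = {a, b, f, g}  B5 = {c, d, e, g}
Tree: B1–B2, B2–B3, B2–B4, B3–B5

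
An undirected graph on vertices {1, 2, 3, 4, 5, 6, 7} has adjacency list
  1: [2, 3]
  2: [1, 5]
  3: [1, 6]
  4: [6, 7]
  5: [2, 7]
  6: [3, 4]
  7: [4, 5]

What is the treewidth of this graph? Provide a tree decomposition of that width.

Treewidth 2.
One such decomposition:
Bags: B1 = {1, 3, 6}  B2 = {1, 4, 6}  B3 = {1, 4, 7}  B4 = {1, 5, 7}  B5 = {1, 2, 5}
Tree: B1–B2, B2–B3, B3–B4, B4–B5

The largest bag has 3 vertices, giving width 2; this decomposition certifies tw(G) ≤ 2. The edges 1–3–6–4–7–5–2–1 form a cycle, so G is not a tree and its treewidth is at least 2. Therefore the treewidth is 2.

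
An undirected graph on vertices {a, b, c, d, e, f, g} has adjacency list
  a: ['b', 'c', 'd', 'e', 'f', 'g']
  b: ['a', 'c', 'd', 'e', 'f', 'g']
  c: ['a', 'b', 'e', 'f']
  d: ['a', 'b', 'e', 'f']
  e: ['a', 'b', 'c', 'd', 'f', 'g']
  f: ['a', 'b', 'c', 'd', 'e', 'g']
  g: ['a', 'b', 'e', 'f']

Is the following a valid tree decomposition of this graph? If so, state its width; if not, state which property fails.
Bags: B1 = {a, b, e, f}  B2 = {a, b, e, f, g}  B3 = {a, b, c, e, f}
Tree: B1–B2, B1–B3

A tree decomposition must satisfy three properties: every vertex lies in some bag; for every edge, both endpoints lie together in some bag; and for every vertex, the bags containing it form a connected subtree. Here vertex d appears in no bag, so the decomposition is invalid.

No — vertex d appears in no bag.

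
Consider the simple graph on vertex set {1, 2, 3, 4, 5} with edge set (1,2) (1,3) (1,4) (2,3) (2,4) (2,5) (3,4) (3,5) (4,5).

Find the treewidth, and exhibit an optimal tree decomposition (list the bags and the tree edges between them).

Treewidth 3.
One such decomposition:
Bags: B1 = {2, 3, 4, 5}  B2 = {1, 2, 3, 4}
Tree: B1–B2

The largest bag has 4 vertices, giving width 3; this decomposition certifies tw(G) ≤ 3. For the lower bound, the 4 vertices {1, 2, 3, 4} are pairwise adjacent, and any tree decomposition puts a clique entirely inside one bag — forcing width ≥ 3. Therefore the treewidth is 3.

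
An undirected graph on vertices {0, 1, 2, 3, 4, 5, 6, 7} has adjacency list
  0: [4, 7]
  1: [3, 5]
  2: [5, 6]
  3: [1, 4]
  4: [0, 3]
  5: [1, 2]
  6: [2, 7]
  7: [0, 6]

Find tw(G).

2

A width-2 tree decomposition is:
Bags: B1 = {2, 5, 6}  B2 = {1, 5, 6}  B3 = {1, 3, 6}  B4 = {3, 4, 6}  B5 = {0, 4, 6}  B6 = {0, 6, 7}
Tree: B1–B2, B2–B3, B3–B4, B4–B5, B5–B6
The largest bag has 3 vertices, giving width 2; this decomposition certifies tw(G) ≤ 2. For the lower bound, G contains the cycle 6–2–5–1–3–4–0–7–6, so G is not a forest; only forests have treewidth ≤ 1, hence tw(G) ≥ 2. Hence tw(G) = 2 exactly.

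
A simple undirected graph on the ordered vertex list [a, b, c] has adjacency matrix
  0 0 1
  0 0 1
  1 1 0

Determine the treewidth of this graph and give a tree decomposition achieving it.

Treewidth 1.
Bags: B1 = {b, c}  B2 = {a, c}
Tree: B1–B2

Every bag has size at most 2, so the width is 2 − 1 = 1 and tw(G) ≤ 1. G has an edge, so its treewidth is at least 1. Hence tw(G) = 1 exactly.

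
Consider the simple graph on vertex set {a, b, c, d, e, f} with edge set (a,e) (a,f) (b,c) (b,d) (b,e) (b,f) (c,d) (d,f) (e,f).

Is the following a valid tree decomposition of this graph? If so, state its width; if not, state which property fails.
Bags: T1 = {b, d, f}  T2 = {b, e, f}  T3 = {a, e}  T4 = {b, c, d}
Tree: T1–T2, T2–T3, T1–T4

No — edge (f,a) lies in no bag.

A tree decomposition must satisfy three properties: every vertex lies in some bag; for every edge, both endpoints lie together in some bag; and for every vertex, the bags containing it form a connected subtree. Here edge (f,a) lies in no bag, so the decomposition is invalid.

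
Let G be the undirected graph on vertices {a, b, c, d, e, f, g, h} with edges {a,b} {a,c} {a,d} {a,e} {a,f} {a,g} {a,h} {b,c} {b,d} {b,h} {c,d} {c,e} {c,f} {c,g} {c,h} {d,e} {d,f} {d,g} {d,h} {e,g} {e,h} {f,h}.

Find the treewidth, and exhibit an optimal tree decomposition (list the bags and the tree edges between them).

The largest bag has 5 vertices, giving width 4; this decomposition certifies tw(G) ≤ 4. On the other hand G contains the 5-clique {a, c, d, e, g}. A clique must lie in a single bag of any decomposition, so no decomposition can have width below 4. Therefore the treewidth is 4.

Treewidth 4.
One optimal decomposition is:
Bags: B1 = {a, c, d, e, h}  B2 = {a, c, d, e, g}  B3 = {a, b, c, d, h}  B4 = {a, c, d, f, h}
Tree: B1–B2, B1–B3, B3–B4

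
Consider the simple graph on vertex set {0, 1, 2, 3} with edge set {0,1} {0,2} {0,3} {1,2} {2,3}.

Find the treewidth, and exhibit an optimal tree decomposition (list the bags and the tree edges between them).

Treewidth 2.
One such decomposition:
Bags: B1 = {0, 2, 3}  B2 = {0, 1, 2}
Tree: B1–B2

Every bag has size at most 3, so the width is 3 − 1 = 2 and tw(G) ≤ 2. For the lower bound, the 3 vertices {0, 1, 2} are pairwise adjacent, and any tree decomposition puts a clique entirely inside one bag — forcing width ≥ 2. Therefore the treewidth is 2.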